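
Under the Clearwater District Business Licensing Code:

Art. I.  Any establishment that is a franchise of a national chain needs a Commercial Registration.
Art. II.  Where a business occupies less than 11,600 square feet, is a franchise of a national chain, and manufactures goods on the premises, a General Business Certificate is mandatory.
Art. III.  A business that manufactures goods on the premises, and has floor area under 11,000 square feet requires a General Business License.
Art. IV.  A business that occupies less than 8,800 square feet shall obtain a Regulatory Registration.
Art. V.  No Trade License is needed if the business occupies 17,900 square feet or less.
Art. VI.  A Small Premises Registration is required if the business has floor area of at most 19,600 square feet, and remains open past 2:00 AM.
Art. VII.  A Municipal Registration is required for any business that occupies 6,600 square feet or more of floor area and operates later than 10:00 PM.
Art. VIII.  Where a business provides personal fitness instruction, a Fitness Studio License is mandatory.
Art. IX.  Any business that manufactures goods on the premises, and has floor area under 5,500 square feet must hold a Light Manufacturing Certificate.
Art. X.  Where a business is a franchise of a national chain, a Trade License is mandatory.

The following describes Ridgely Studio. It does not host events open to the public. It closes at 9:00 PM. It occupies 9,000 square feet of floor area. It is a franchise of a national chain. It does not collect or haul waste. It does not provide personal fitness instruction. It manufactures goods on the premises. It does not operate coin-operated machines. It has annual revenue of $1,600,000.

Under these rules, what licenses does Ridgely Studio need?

Art. I. is a franchise of a national chain → Commercial Registration required.
Art. II. floor area 9,000 square feet < 11,600 square feet; is a franchise of a national chain; manufactures goods on the premises → General Business Certificate required.
Art. III. manufactures goods on the premises; floor area 9,000 square feet < 11,000 square feet → General Business License required.
Art. IV. floor area 9,000 square feet ≥ 8,800 square feet → Regulatory Registration not required.
Art. V. floor area 9,000 square feet ≤ 17,900 square feet → exempt from Trade License.
Art. VI. floor area 9,000 square feet ≤ 19,600 square feet; closes 9:00 PM, at/before 2:00 AM → Small Premises Registration not required.
Art. VII. floor area 9,000 square feet ≥ 6,600 square feet; closes 9:00 PM, at/before 10:00 PM → Municipal Registration not required.
Art. VIII. does not provide personal fitness instruction → Fitness Studio License not required.
Art. IX. manufactures goods on the premises; floor area 9,000 square feet ≥ 5,500 square feet → Light Manufacturing Certificate not required.
Art. X. is a franchise of a national chain → Trade License required.

Commercial Registration, General Business Certificate, General Business License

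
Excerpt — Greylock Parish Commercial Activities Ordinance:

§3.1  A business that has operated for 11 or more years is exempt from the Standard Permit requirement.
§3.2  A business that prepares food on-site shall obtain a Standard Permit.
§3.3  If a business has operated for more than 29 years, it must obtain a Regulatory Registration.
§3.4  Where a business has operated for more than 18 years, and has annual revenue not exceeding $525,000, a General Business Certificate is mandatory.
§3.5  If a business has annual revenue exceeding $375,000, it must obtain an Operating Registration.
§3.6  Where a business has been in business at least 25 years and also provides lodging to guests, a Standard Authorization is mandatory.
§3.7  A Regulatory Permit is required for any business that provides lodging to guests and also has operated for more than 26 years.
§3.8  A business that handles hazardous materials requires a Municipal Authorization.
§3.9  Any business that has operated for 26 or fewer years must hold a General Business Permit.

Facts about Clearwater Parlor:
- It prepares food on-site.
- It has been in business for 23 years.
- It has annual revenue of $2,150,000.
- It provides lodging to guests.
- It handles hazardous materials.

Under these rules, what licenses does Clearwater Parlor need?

General Business Permit, Municipal Authorization, Operating Registration

§3.1 years in business 23 ≥ 11 → exempt from Standard Permit.
§3.2 prepares food on-site → Standard Permit required.
§3.3 years in business 23 ≤ 29 → Regulatory Registration not required.
§3.4 years in business 23 > 18; revenue $2,150,000 > $525,000 → General Business Certificate not required.
§3.5 revenue $2,150,000 > $375,000 → Operating Registration required.
§3.6 years in business 23 < 25; provides lodging to guests → Standard Authorization not required.
§3.7 provides lodging to guests; years in business 23 ≤ 26 → Regulatory Permit not required.
§3.8 handles hazardous materials → Municipal Authorization required.
§3.9 years in business 23 ≤ 26 → General Business Permit required.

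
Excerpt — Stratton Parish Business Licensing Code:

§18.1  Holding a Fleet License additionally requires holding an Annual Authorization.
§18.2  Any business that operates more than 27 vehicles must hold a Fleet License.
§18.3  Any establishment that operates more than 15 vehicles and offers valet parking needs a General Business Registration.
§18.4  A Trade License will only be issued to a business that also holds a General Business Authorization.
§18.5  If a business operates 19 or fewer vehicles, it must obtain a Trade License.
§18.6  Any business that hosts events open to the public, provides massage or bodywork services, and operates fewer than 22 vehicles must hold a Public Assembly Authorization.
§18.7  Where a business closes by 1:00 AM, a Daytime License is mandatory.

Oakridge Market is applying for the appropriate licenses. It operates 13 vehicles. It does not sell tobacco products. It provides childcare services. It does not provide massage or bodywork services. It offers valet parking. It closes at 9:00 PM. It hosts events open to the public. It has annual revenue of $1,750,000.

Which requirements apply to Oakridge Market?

§18.1 Fleet License is not required → no effect.
§18.2 vehicles 13 ≤ 27 → Fleet License not required.
§18.3 vehicles 13 ≤ 15; offers valet parking → General Business Registration not required.
§18.4 Trade License is required → General Business Authorization also required.
§18.5 vehicles 13 ≤ 19 → Trade License required.
§18.6 hosts events open to the public; does not provide massage or bodywork services; vehicles 13 < 22 → Public Assembly Authorization not required.
§18.7 closes 9:00 PM, at/before 1:00 AM → Daytime License required.

Daytime License, General Business Authorization, Trade License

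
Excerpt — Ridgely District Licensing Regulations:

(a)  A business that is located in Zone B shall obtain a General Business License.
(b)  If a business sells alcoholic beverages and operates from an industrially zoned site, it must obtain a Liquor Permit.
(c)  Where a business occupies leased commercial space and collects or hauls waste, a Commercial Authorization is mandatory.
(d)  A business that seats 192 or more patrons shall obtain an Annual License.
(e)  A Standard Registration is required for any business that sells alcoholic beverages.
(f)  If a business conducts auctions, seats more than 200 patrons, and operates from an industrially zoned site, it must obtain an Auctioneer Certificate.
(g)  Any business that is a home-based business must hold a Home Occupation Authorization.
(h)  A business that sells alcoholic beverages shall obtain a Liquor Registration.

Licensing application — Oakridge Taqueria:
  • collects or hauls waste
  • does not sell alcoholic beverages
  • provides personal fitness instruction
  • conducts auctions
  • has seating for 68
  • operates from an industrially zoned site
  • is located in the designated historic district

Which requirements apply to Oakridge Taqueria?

None

(a) is located in the designated historic district (not: is located in Zone B) → General Business License not required.
(b) does not sell alcoholic beverages; operates from an industrially zoned site → Liquor Permit not required.
(c) operates from an industrially zoned site (not: occupies leased commercial space); collects or hauls waste → Commercial Authorization not required.
(d) seating 68 < 192 → Annual License not required.
(e) does not sell alcoholic beverages → Standard Registration not required.
(f) conducts auctions; seating 68 ≤ 200; operates from an industrially zoned site → Auctioneer Certificate not required.
(g) operates from an industrially zoned site (not: is a home-based business) → Home Occupation Authorization not required.
(h) does not sell alcoholic beverages → Liquor Registration not required.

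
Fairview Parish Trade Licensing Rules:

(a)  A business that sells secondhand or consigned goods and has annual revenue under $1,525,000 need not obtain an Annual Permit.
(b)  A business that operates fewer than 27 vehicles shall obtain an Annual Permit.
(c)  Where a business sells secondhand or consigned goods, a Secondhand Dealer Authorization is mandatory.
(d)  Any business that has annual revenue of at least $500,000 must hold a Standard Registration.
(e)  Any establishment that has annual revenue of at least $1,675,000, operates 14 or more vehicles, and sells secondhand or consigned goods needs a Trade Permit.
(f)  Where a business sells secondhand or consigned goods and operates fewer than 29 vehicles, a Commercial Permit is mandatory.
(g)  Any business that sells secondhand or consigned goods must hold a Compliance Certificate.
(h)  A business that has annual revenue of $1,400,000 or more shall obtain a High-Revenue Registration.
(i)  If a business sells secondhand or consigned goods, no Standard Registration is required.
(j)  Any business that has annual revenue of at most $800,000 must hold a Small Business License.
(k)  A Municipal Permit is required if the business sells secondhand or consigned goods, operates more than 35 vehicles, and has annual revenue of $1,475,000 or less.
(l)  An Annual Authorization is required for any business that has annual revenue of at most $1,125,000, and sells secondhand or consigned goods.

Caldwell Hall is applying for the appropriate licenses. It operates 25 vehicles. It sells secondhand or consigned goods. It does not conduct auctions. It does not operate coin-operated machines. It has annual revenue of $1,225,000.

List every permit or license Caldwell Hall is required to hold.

Commercial Permit, Compliance Certificate, Secondhand Dealer Authorization

(a) sells secondhand or consigned goods; revenue $1,225,000 < $1,525,000 → exempt from Annual Permit.
(b) vehicles 25 < 27 → Annual Permit required.
(c) sells secondhand or consigned goods → Secondhand Dealer Authorization required.
(d) revenue $1,225,000 ≥ $500,000 → Standard Registration required.
(e) revenue $1,225,000 < $1,675,000; vehicles 25 ≥ 14; sells secondhand or consigned goods → Trade Permit not required.
(f) sells secondhand or consigned goods; vehicles 25 < 29 → Commercial Permit required.
(g) sells secondhand or consigned goods → Compliance Certificate required.
(h) revenue $1,225,000 < $1,400,000 → High-Revenue Registration not required.
(i) sells secondhand or consigned goods → exempt from Standard Registration.
(j) revenue $1,225,000 > $800,000 → Small Business License not required.
(k) sells secondhand or consigned goods; vehicles 25 ≤ 35; revenue $1,225,000 ≤ $1,475,000 → Municipal Permit not required.
(l) revenue $1,225,000 > $1,125,000; sells secondhand or consigned goods → Annual Authorization not required.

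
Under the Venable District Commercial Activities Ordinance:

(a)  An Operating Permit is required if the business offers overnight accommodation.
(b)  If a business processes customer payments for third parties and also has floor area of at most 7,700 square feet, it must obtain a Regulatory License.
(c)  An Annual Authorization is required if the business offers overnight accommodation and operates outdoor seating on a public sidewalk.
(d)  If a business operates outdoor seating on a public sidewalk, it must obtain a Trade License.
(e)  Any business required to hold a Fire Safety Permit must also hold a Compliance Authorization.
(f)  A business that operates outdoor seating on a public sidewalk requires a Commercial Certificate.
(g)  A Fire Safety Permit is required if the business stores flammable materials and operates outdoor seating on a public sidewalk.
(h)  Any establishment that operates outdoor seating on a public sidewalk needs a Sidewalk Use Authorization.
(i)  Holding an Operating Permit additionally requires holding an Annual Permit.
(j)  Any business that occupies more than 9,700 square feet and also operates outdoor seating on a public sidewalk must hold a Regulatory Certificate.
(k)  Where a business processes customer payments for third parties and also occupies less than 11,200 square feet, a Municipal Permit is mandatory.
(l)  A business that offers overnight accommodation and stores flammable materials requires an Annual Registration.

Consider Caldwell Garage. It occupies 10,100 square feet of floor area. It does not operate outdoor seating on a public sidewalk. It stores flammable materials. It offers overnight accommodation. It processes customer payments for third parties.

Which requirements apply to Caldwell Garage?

Annual Permit, Annual Registration, Municipal Permit, Operating Permit

(a) offers overnight accommodation → Operating Permit required.
(b) processes customer payments for third parties; floor area 10,100 square feet > 7,700 square feet → Regulatory License not required.
(c) offers overnight accommodation; does not operate outdoor seating on a public sidewalk → Annual Authorization not required.
(d) does not operate outdoor seating on a public sidewalk → Trade License not required.
(e) Fire Safety Permit is not required → no effect.
(f) does not operate outdoor seating on a public sidewalk → Commercial Certificate not required.
(g) stores flammable materials; does not operate outdoor seating on a public sidewalk → Fire Safety Permit not required.
(h) does not operate outdoor seating on a public sidewalk → Sidewalk Use Authorization not required.
(i) Operating Permit is required → Annual Permit also required.
(j) floor area 10,100 square feet > 9,700 square feet; does not operate outdoor seating on a public sidewalk → Regulatory Certificate not required.
(k) processes customer payments for third parties; floor area 10,100 square feet < 11,200 square feet → Municipal Permit required.
(l) offers overnight accommodation; stores flammable materials → Annual Registration required.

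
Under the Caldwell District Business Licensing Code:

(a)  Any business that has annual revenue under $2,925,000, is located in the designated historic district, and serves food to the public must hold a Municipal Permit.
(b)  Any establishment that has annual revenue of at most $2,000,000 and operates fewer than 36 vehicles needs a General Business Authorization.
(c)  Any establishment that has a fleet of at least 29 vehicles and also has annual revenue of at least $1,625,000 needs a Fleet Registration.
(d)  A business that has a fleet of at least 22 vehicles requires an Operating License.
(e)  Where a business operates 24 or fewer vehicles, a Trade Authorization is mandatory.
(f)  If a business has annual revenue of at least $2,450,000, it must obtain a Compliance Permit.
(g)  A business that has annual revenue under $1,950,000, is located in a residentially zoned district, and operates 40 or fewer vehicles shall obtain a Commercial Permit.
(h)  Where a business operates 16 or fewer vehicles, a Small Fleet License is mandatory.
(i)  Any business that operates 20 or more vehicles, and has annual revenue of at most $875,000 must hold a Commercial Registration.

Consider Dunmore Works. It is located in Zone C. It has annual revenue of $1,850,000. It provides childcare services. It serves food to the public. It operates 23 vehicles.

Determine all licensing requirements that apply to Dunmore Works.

General Business Authorization, Operating License, Trade Authorization

(a) revenue $1,850,000 < $2,925,000; is located in Zone C (not: is located in the designated historic district); serves food to the public → Municipal Permit not required.
(b) revenue $1,850,000 ≤ $2,000,000; vehicles 23 < 36 → General Business Authorization required.
(c) vehicles 23 < 29; revenue $1,850,000 ≥ $1,625,000 → Fleet Registration not required.
(d) vehicles 23 ≥ 22 → Operating License required.
(e) vehicles 23 ≤ 24 → Trade Authorization required.
(f) revenue $1,850,000 < $2,450,000 → Compliance Permit not required.
(g) revenue $1,850,000 < $1,950,000; is located in Zone C (not: is located in a residentially zoned district); vehicles 23 ≤ 40 → Commercial Permit not required.
(h) vehicles 23 > 16 → Small Fleet License not required.
(i) vehicles 23 ≥ 20; revenue $1,850,000 > $875,000 → Commercial Registration not required.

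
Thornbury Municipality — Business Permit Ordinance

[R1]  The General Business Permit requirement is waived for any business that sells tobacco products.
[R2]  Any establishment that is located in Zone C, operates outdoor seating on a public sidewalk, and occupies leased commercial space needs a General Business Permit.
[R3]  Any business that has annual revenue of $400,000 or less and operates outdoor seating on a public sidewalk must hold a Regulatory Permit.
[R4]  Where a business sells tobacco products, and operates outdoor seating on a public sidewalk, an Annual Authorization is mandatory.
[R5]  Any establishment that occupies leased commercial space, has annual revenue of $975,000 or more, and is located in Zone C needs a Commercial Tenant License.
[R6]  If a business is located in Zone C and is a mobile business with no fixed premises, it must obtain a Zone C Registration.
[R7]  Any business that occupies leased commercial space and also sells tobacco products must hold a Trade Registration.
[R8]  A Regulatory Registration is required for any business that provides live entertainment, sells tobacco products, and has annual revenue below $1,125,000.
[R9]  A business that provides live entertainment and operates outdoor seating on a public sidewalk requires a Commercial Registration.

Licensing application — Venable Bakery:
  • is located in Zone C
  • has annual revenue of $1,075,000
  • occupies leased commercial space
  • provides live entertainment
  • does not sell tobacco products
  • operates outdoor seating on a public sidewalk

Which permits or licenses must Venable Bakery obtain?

Commercial Registration, Commercial Tenant License, General Business Permit

[R1] does not sell tobacco products → General Business Permit exemption does not apply.
[R2] is located in Zone C; operates outdoor seating on a public sidewalk; occupies leased commercial space → General Business Permit required.
[R3] revenue $1,075,000 > $400,000; operates outdoor seating on a public sidewalk → Regulatory Permit not required.
[R4] does not sell tobacco products; operates outdoor seating on a public sidewalk → Annual Authorization not required.
[R5] occupies leased commercial space; revenue $1,075,000 ≥ $975,000; is located in Zone C → Commercial Tenant License required.
[R6] is located in Zone C; occupies leased commercial space (not: is a mobile business with no fixed premises) → Zone C Registration not required.
[R7] occupies leased commercial space; does not sell tobacco products → Trade Registration not required.
[R8] provides live entertainment; does not sell tobacco products; revenue $1,075,000 < $1,125,000 → Regulatory Registration not required.
[R9] provides live entertainment; operates outdoor seating on a public sidewalk → Commercial Registration required.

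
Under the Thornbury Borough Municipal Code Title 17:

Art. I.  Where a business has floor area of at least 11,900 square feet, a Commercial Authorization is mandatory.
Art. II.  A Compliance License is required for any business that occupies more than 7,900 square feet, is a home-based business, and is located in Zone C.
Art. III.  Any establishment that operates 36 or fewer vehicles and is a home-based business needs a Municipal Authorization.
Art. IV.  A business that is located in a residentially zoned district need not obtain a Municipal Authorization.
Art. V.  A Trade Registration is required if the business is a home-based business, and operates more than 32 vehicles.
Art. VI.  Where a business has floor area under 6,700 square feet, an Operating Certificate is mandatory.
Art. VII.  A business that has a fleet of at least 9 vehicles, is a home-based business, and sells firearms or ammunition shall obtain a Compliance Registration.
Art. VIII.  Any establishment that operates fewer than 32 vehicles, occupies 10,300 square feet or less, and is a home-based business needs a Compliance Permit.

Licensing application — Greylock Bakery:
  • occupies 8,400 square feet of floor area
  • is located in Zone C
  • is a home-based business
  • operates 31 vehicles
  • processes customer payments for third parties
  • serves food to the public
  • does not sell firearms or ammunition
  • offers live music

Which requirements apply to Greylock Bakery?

Compliance License, Compliance Permit, Municipal Authorization

Art. I. floor area 8,400 square feet < 11,900 square feet → Commercial Authorization not required.
Art. II. floor area 8,400 square feet > 7,900 square feet; is a home-based business; is located in Zone C → Compliance License required.
Art. III. vehicles 31 ≤ 36; is a home-based business → Municipal Authorization required.
Art. IV. is located in Zone C (not: is located in a residentially zoned district) → Municipal Authorization exemption does not apply.
Art. V. is a home-based business; vehicles 31 ≤ 32 → Trade Registration not required.
Art. VI. floor area 8,400 square feet ≥ 6,700 square feet → Operating Certificate not required.
Art. VII. vehicles 31 ≥ 9; is a home-based business; does not sell firearms or ammunition → Compliance Registration not required.
Art. VIII. vehicles 31 < 32; floor area 8,400 square feet ≤ 10,300 square feet; is a home-based business → Compliance Permit required.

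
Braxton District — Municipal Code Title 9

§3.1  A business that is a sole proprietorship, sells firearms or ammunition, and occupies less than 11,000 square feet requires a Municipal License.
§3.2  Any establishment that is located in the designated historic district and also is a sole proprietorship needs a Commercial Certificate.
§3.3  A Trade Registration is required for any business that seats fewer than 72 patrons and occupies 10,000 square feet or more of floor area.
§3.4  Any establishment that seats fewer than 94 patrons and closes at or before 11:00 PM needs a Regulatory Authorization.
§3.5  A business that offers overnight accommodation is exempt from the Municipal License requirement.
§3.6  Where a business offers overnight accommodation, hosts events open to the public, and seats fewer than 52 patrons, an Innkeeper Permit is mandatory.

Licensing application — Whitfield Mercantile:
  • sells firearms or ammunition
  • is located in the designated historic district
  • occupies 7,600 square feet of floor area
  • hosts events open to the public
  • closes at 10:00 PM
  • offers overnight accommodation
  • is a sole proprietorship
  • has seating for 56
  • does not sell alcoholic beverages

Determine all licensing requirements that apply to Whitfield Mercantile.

Commercial Certificate, Regulatory Authorization

§3.1 is a sole proprietorship; sells firearms or ammunition; floor area 7,600 square feet < 11,000 square feet → Municipal License required.
§3.2 is located in the designated historic district; is a sole proprietorship → Commercial Certificate required.
§3.3 seating 56 < 72; floor area 7,600 square feet < 10,000 square feet → Trade Registration not required.
§3.4 seating 56 < 94; closes 10:00 PM, at/before 11:00 PM → Regulatory Authorization required.
§3.5 offers overnight accommodation → exempt from Municipal License.
§3.6 offers overnight accommodation; hosts events open to the public; seating 56 ≥ 52 → Innkeeper Permit not required.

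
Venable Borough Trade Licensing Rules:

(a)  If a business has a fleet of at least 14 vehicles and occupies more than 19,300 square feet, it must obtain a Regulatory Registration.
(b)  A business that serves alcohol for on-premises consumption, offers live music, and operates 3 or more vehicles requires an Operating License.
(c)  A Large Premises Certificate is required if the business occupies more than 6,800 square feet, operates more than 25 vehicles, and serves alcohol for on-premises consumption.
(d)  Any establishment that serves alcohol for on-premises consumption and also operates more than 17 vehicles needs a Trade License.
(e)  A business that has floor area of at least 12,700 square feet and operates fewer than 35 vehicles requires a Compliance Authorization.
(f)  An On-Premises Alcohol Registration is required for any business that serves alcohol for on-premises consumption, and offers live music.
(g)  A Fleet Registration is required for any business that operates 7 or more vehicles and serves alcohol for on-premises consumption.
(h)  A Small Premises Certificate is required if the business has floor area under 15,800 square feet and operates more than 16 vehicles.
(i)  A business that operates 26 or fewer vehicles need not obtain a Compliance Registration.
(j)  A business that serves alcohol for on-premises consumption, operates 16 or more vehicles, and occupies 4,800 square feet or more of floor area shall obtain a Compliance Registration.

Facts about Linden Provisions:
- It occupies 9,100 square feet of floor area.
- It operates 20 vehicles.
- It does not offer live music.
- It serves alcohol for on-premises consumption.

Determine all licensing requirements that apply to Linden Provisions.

(a) vehicles 20 ≥ 14; floor area 9,100 square feet ≤ 19,300 square feet → Regulatory Registration not required.
(b) serves alcohol for on-premises consumption; does not offer live music; vehicles 20 ≥ 3 → Operating License not required.
(c) floor area 9,100 square feet > 6,800 square feet; vehicles 20 ≤ 25; serves alcohol for on-premises consumption → Large Premises Certificate not required.
(d) serves alcohol for on-premises consumption; vehicles 20 > 17 → Trade License required.
(e) floor area 9,100 square feet < 12,700 square feet; vehicles 20 < 35 → Compliance Authorization not required.
(f) serves alcohol for on-premises consumption; does not offer live music → On-Premises Alcohol Registration not required.
(g) vehicles 20 ≥ 7; serves alcohol for on-premises consumption → Fleet Registration required.
(h) floor area 9,100 square feet < 15,800 square feet; vehicles 20 > 16 → Small Premises Certificate required.
(i) vehicles 20 ≤ 26 → exempt from Compliance Registration.
(j) serves alcohol for on-premises consumption; vehicles 20 ≥ 16; floor area 9,100 square feet ≥ 4,800 square feet → Compliance Registration required.

Fleet Registration, Small Premises Certificate, Trade License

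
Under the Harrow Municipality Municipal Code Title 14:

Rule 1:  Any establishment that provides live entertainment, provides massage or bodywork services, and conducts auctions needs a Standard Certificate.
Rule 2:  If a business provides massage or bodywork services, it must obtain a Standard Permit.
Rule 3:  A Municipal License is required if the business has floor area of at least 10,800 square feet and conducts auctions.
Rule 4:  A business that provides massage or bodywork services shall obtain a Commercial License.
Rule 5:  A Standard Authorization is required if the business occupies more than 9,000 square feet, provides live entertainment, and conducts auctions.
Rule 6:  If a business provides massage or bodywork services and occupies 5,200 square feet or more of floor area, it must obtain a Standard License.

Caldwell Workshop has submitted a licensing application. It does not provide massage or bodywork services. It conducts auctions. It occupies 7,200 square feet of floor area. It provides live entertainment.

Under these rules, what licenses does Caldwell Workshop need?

None

Rule 1: provides live entertainment; does not provide massage or bodywork services; conducts auctions → Standard Certificate not required.
Rule 2: does not provide massage or bodywork services → Standard Permit not required.
Rule 3: floor area 7,200 square feet < 10,800 square feet; conducts auctions → Municipal License not required.
Rule 4: does not provide massage or bodywork services → Commercial License not required.
Rule 5: floor area 7,200 square feet ≤ 9,000 square feet; provides live entertainment; conducts auctions → Standard Authorization not required.
Rule 6: does not provide massage or bodywork services; floor area 7,200 square feet ≥ 5,200 square feet → Standard License not required.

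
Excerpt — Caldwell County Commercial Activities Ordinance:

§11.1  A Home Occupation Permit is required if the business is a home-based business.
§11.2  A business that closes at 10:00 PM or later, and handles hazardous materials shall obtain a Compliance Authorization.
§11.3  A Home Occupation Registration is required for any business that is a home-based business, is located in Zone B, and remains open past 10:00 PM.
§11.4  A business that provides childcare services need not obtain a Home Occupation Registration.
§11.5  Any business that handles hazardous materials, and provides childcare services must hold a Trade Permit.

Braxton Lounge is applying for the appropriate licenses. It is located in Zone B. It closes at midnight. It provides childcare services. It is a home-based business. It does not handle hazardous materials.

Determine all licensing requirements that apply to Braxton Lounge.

§11.1 is a home-based business → Home Occupation Permit required.
§11.2 closes midnight, after 10:00 PM; does not handle hazardous materials → Compliance Authorization not required.
§11.3 is a home-based business; is located in Zone B; closes midnight, after 10:00 PM → Home Occupation Registration required.
§11.4 provides childcare services → exempt from Home Occupation Registration.
§11.5 does not handle hazardous materials; provides childcare services → Trade Permit not required.

Home Occupation Permit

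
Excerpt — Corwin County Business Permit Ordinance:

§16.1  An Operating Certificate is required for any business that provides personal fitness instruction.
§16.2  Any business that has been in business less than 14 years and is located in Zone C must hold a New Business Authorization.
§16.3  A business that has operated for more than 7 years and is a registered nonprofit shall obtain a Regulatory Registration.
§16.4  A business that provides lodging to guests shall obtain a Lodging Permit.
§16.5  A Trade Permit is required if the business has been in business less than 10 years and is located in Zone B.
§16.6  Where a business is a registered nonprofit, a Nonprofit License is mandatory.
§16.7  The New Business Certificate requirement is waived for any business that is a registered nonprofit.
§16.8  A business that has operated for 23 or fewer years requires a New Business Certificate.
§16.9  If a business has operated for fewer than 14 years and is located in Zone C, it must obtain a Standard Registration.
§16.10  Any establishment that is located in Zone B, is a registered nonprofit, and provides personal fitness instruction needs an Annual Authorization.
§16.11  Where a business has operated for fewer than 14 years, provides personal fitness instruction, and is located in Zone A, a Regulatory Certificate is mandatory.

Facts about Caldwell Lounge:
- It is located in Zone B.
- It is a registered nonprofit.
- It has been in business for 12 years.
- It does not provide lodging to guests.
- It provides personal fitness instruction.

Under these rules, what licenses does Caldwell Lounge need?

§16.1 provides personal fitness instruction → Operating Certificate required.
§16.2 years in business 12 < 14; is located in Zone B (not: is located in Zone C) → New Business Authorization not required.
§16.3 years in business 12 > 7; is a registered nonprofit → Regulatory Registration required.
§16.4 does not provide lodging to guests → Lodging Permit not required.
§16.5 years in business 12 ≥ 10; is located in Zone B → Trade Permit not required.
§16.6 is a registered nonprofit → Nonprofit License required.
§16.7 is a registered nonprofit → exempt from New Business Certificate.
§16.8 years in business 12 ≤ 23 → New Business Certificate required.
§16.9 years in business 12 < 14; is located in Zone B (not: is located in Zone C) → Standard Registration not required.
§16.10 is located in Zone B; is a registered nonprofit; provides personal fitness instruction → Annual Authorization required.
§16.11 years in business 12 < 14; provides personal fitness instruction; is located in Zone B (not: is located in Zone A) → Regulatory Certificate not required.

Annual Authorization, Nonprofit License, Operating Certificate, Regulatory Registration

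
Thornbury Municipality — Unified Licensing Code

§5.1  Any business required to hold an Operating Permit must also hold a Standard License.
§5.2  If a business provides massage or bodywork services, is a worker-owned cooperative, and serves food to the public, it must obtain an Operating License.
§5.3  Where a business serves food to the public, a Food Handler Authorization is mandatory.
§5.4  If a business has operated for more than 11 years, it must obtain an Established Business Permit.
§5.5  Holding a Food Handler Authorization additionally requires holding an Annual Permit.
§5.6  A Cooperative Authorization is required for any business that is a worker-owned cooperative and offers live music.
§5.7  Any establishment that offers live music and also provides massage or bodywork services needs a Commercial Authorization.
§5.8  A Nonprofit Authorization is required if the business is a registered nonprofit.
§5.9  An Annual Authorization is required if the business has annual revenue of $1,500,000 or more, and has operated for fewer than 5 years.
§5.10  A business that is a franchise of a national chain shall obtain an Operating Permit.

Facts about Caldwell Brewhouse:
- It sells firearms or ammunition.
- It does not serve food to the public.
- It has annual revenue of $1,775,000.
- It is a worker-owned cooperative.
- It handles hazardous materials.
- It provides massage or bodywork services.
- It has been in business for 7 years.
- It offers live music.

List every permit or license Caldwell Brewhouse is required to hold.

§5.1 Operating Permit is not required → no effect.
§5.2 provides massage or bodywork services; is a worker-owned cooperative; does not serve food to the public → Operating License not required.
§5.3 does not serve food to the public → Food Handler Authorization not required.
§5.4 years in business 7 ≤ 11 → Established Business Permit not required.
§5.5 Food Handler Authorization is not required → no effect.
§5.6 is a worker-owned cooperative; offers live music → Cooperative Authorization required.
§5.7 offers live music; provides massage or bodywork services → Commercial Authorization required.
§5.8 is a worker-owned cooperative (not: is a registered nonprofit) → Nonprofit Authorization not required.
§5.9 revenue $1,775,000 ≥ $1,500,000; years in business 7 ≥ 5 → Annual Authorization not required.
§5.10 is a worker-owned cooperative (not: is a franchise of a national chain) → Operating Permit not required.

Commercial Authorization, Cooperative Authorization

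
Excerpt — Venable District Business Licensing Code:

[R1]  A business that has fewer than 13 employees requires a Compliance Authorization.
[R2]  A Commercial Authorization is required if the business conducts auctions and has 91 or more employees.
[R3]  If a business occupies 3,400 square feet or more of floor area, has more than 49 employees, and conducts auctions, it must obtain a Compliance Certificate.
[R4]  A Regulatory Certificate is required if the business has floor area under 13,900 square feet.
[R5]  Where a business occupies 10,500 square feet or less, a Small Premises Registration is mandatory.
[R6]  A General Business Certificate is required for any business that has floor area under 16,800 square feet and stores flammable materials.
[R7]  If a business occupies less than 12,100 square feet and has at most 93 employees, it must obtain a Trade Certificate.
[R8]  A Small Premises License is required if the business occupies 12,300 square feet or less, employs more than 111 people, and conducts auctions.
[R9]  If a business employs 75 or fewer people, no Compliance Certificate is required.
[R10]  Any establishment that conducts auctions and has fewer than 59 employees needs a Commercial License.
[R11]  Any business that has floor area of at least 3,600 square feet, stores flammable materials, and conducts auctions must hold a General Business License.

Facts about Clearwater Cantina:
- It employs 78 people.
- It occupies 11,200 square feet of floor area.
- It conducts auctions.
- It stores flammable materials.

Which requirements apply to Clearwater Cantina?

[R1] employees 78 ≥ 13 → Compliance Authorization not required.
[R2] conducts auctions; employees 78 < 91 → Commercial Authorization not required.
[R3] floor area 11,200 square feet ≥ 3,400 square feet; employees 78 > 49; conducts auctions → Compliance Certificate required.
[R4] floor area 11,200 square feet < 13,900 square feet → Regulatory Certificate required.
[R5] floor area 11,200 square feet > 10,500 square feet → Small Premises Registration not required.
[R6] floor area 11,200 square feet < 16,800 square feet; stores flammable materials → General Business Certificate required.
[R7] floor area 11,200 square feet < 12,100 square feet; employees 78 ≤ 93 → Trade Certificate required.
[R8] floor area 11,200 square feet ≤ 12,300 square feet; employees 78 ≤ 111; conducts auctions → Small Premises License not required.
[R9] employees 78 > 75 → Compliance Certificate exemption does not apply.
[R10] conducts auctions; employees 78 ≥ 59 → Commercial License not required.
[R11] floor area 11,200 square feet ≥ 3,600 square feet; stores flammable materials; conducts auctions → General Business License required.

Compliance Certificate, General Business Certificate, General Business License, Regulatory Certificate, Trade Certificate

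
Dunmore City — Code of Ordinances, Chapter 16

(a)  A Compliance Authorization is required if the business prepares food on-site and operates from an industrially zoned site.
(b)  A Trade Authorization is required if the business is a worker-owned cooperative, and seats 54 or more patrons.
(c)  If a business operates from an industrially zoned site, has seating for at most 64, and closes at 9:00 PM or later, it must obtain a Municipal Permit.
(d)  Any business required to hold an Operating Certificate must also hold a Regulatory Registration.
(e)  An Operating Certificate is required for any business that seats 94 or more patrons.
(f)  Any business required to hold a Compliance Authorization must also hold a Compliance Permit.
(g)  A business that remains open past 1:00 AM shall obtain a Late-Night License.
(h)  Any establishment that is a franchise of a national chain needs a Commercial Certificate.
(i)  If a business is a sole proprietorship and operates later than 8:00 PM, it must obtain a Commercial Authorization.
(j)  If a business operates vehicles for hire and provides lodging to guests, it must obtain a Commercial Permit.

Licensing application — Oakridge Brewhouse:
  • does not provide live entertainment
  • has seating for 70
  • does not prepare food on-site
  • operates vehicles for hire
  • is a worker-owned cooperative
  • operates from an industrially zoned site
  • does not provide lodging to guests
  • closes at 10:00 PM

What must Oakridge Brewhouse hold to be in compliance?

Trade Authorization

(a) does not prepare food on-site; operates from an industrially zoned site → Compliance Authorization not required.
(b) is a worker-owned cooperative; seating 70 ≥ 54 → Trade Authorization required.
(c) operates from an industrially zoned site; seating 70 > 64; closes 10:00 PM, after 9:00 PM → Municipal Permit not required.
(d) Operating Certificate is not required → no effect.
(e) seating 70 < 94 → Operating Certificate not required.
(f) Compliance Authorization is not required → no effect.
(g) closes 10:00 PM, at/before 1:00 AM → Late-Night License not required.
(h) is a worker-owned cooperative (not: is a franchise of a national chain) → Commercial Certificate not required.
(i) is a worker-owned cooperative (not: is a sole proprietorship); closes 10:00 PM, after 8:00 PM → Commercial Authorization not required.
(j) operates vehicles for hire; does not provide lodging to guests → Commercial Permit not required.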